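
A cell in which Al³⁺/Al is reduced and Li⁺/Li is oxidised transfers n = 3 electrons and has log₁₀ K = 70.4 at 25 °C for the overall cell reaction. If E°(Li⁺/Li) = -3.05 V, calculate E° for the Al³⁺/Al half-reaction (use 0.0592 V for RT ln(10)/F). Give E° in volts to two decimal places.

-1.66 V

E°cell = (0.0592/n)·log K = (0.0592/3)(70.4) = +1.389 V.
Since Al³⁺/Al is the cathode and Li⁺/Li the anode, E°cell = E°(Al³⁺/Al) − E°(Li⁺/Li).
So E°(Al³⁺/Al) = E°cell + E°(Li⁺/Li) = +1.389 + (-3.05) = -1.66 V.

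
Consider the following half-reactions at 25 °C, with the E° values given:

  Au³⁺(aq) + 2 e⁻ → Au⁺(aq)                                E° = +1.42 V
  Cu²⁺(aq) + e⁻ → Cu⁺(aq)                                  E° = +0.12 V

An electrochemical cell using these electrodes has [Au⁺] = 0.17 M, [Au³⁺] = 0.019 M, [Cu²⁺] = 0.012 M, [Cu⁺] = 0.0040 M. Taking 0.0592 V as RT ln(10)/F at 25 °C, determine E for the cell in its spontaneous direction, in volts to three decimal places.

+1.244 V

Au³⁺/Au⁺ is the cathode (higher E°), Cu²⁺/Cu⁺ the anode: E°cell = +1.42 − (+0.12) = +1.30 V, n = 2.
Overall: Au³⁺(aq) + 2 Cu⁺(aq) → Au⁺(aq) + 2 Cu²⁺(aq)
Q = [Au⁺]·[Cu²⁺]^2 / ([Au³⁺]·[Cu⁺]^2); log Q = 1.906.
E = E° − (0.0592/n) log Q = +1.30 − (0.0592/2)(1.906) = +1.244 V.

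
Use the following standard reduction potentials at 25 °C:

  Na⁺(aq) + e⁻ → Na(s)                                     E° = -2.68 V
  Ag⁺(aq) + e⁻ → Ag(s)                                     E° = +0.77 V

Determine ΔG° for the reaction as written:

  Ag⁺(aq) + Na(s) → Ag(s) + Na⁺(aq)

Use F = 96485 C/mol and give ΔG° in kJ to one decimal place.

-332.9 kJ

As written, Ag⁺/Ag is reduced (cathode) and Na⁺/Na is oxidised (anode), so E°cell = (+0.77) − (-2.68) = +3.45 V.
Balancing electrons gives n = 1.
ΔG° = −nFE° = −(1)(96485)(+3.45) = -332,873 J = -332.9 kJ.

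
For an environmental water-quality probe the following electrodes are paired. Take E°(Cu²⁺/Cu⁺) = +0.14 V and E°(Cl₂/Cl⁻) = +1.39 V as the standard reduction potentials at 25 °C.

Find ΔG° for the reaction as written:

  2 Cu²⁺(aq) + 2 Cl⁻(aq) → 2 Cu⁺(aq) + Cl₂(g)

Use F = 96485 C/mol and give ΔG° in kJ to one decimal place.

As written, Cu²⁺/Cu⁺ is reduced (cathode) and Cl₂/Cl⁻ is oxidised (anode), so E°cell = (+0.14) − (+1.39) = -1.25 V.
Balancing electrons gives n = 2.
ΔG° = −nFE° = −(2)(96485)(-1.25) = 241,212 J = +241.2 kJ.

+241.2 kJ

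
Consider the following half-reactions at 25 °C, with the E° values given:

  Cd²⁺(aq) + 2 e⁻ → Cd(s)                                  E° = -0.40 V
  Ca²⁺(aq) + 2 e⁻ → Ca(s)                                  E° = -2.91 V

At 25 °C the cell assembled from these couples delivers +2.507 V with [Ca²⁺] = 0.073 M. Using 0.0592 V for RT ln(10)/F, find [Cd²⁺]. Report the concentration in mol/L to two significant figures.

0.058 M

Cd²⁺/Cd is the cathode, Ca²⁺/Ca the anode: E°cell = +2.51 V, n = 2.
Overall reaction: Cd²⁺(aq) + Ca(s) → Cd(s) + Ca²⁺(aq); Q = [Ca²⁺]^1/[Cd²⁺]^1.
From E = E° − (0.0592/n) log Q: log Q = (E° − E)·n/0.0592 = (+2.51 − (+2.507))·2/0.0592 = 0.1014.
So 1·log[Cd²⁺] = 1·log(0.073) − log Q = -1.1367 − (0.1014) = -1.2381; [Cd²⁺] = 10^(-1.2381) ≈ 0.058 M.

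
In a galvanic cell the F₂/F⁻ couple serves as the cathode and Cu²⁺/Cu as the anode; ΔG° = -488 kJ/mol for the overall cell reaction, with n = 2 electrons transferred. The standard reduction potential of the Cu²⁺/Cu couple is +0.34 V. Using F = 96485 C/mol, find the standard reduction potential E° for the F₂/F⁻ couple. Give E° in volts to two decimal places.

+2.87 V

E°cell = −ΔG°/(nF) = −(-488×10³)/((2)(96485)) = +2.529 V.
Since F₂/F⁻ is the cathode and Cu²⁺/Cu the anode, E°cell = E°(F₂/F⁻) − E°(Cu²⁺/Cu).
So E°(F₂/F⁻) = E°cell + E°(Cu²⁺/Cu) = +2.529 + (+0.34) = +2.87 V.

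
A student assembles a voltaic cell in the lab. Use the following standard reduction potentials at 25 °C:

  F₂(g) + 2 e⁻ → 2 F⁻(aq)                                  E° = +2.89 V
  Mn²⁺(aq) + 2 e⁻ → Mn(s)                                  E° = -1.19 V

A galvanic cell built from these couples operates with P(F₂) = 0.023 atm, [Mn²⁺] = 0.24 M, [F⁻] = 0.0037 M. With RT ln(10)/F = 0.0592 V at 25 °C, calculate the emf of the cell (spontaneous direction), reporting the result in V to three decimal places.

F₂/F⁻ is the cathode (higher E°), Mn²⁺/Mn the anode: E°cell = +2.89 − (-1.19) = +4.08 V, n = 2.
Overall: F₂(g) + Mn(s) → 2 F⁻(aq) + Mn²⁺(aq)
Q = [F⁻]^2·[Mn²⁺] / (P(F₂)); log Q = -3.845.
E = E° − (0.0592/n) log Q = +4.08 − (0.0592/2)(-3.845) = +4.194 V.

+4.194 V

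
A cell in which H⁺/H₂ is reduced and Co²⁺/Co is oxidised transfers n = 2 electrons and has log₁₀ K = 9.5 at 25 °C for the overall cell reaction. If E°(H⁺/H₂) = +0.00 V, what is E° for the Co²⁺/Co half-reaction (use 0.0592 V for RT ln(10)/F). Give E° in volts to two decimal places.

-0.28 V

E°cell = (0.0592/n)·log K = (0.0592/2)(9.5) = +0.281 V.
Since H⁺/H₂ is the cathode and Co²⁺/Co the anode, E°cell = E°(H⁺/H₂) − E°(Co²⁺/Co).
So E°(Co²⁺/Co) = E°(H⁺/H₂) − E°cell = (+0.00) − (+0.281) = -0.28 V.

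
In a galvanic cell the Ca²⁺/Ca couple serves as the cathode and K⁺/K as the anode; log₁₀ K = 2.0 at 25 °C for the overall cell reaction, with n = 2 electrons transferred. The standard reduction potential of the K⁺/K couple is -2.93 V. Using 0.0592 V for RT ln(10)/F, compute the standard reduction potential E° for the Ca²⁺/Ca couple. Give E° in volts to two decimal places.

-2.87 V

E°cell = (0.0592/n)·log K = (0.0592/2)(2.0) = +0.059 V.
Since Ca²⁺/Ca is the cathode and K⁺/K the anode, E°cell = E°(Ca²⁺/Ca) − E°(K⁺/K).
So E°(Ca²⁺/Ca) = E°cell + E°(K⁺/K) = +0.059 + (-2.93) = -2.87 V.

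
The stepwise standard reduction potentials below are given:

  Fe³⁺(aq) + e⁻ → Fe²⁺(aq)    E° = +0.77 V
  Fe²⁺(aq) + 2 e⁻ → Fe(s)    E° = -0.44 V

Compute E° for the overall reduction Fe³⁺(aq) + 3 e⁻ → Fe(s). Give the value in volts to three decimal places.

-0.037 V

Since ΔG° = −nFE° is additive over sequential reductions, n₃E°₃ = n₁E°₁ + n₂E°₂.
E°₃ = (1×+0.77 + 2×-0.44) / 3 = (-0.110) / 3 = -0.037 V.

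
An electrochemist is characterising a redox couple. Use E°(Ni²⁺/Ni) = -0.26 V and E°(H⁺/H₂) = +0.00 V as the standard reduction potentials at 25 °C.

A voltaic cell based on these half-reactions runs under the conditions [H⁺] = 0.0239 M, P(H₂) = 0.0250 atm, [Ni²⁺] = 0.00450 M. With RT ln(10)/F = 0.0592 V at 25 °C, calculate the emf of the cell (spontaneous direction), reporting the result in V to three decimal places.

H⁺/H₂ is the cathode (higher E°), Ni²⁺/Ni the anode: E°cell = +0.00 − (-0.26) = +0.26 V, n = 2.
Overall: 2 H⁺(aq) + Ni(s) → H₂(g) + Ni²⁺(aq)
Q = P(H₂)·[Ni²⁺] / ([H⁺]^2); log Q = -0.706.
E = E° − (0.0592/n) log Q = +0.26 − (0.0592/2)(-0.706) = +0.281 V.

+0.281 V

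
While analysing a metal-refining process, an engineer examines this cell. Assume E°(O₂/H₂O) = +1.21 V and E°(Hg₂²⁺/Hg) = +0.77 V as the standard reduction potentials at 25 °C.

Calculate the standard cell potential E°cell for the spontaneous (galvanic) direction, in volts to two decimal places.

+0.44 V

The O₂/H₂O couple has the higher reduction potential, so it is the cathode; Hg₂²⁺/Hg is oxidised at the anode.
E°cell = E°(cathode) − E°(anode) = (+1.21) − (+0.77) = +0.44 V.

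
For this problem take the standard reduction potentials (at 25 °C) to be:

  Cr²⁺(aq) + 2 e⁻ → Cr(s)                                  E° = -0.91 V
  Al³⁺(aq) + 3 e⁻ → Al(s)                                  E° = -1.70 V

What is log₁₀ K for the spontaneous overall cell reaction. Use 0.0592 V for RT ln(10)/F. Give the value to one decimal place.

Cathode: Cr²⁺/Cr; anode: Al³⁺/Al. E°cell = +0.79 V, n = 6.
log K = nE°cell / 0.0592 = (6)(+0.79) / 0.0592 = 80.1.

80.1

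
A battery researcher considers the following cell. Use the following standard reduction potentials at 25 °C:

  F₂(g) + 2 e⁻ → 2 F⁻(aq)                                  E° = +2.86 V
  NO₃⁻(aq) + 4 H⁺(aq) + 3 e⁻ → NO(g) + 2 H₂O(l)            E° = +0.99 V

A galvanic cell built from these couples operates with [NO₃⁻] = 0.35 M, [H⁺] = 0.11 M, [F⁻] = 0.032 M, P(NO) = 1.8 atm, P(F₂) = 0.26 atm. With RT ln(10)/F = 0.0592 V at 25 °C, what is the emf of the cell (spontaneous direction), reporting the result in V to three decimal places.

+2.031 V

F₂/F⁻ is the cathode (higher E°), NO₃⁻/NO the anode: E°cell = +2.86 − (+0.99) = +1.87 V, n = 6.
Overall: 3 F₂(g) + 2 NO(g) + 4 H₂O(l) → 6 F⁻(aq) + 2 NO₃⁻(aq) + 8 H⁺(aq)
Q = [F⁻]^6·[NO₃⁻]^2·[H⁺]^8 / (P(F₂)^3·P(NO)^2); log Q = -16.305.
E = E° − (0.0592/n) log Q = +1.87 − (0.0592/6)(-16.305) = +2.031 V.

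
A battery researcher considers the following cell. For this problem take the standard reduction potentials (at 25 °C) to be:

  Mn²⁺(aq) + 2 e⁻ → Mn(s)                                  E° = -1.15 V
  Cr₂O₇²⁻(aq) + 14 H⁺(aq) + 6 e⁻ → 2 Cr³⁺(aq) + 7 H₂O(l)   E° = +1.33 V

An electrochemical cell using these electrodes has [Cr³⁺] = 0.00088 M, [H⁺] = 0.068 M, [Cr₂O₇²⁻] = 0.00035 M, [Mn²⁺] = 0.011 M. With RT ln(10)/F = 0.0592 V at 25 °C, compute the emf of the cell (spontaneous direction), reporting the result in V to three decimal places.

Cr₂O₇²⁻/Cr³⁺ is the cathode (higher E°), Mn²⁺/Mn the anode: E°cell = +1.33 − (-1.15) = +2.48 V, n = 6.
Overall: Cr₂O₇²⁻(aq) + 14 H⁺(aq) + 3 Mn(s) → 2 Cr³⁺(aq) + 7 H₂O(l) + 3 Mn²⁺(aq)
Q = [Cr³⁺]^2·[Mn²⁺]^3 / ([Cr₂O₇²⁻]·[H⁺]^14); log Q = 7.814.
E = E° − (0.0592/n) log Q = +2.48 − (0.0592/6)(7.814) = +2.403 V.

+2.403 V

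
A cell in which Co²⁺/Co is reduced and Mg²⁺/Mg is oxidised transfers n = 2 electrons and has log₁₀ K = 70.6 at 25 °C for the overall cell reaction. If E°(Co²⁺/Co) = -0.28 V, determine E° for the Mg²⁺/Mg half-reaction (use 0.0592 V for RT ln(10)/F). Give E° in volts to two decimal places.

-2.37 V

E°cell = (0.0592/n)·log K = (0.0592/2)(70.6) = +2.090 V.
Since Co²⁺/Co is the cathode and Mg²⁺/Mg the anode, E°cell = E°(Co²⁺/Co) − E°(Mg²⁺/Mg).
So E°(Mg²⁺/Mg) = E°(Co²⁺/Co) − E°cell = (-0.28) − (+2.090) = -2.37 V.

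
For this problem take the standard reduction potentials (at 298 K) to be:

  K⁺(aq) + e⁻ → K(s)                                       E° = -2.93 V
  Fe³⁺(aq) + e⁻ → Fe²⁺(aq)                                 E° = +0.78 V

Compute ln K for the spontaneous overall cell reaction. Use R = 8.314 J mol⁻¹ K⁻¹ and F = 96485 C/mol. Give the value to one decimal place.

144.5

Cathode: Fe³⁺/Fe²⁺; anode: K⁺/K. E°cell = (+0.78) − (-2.93) = +3.71 V, with n = 1.
ΔG° = −nFE° = −RT ln K, so ln K = nFE°/(RT) = (1)(96485)(+3.71) / ((8.314)(298)) = 144.480.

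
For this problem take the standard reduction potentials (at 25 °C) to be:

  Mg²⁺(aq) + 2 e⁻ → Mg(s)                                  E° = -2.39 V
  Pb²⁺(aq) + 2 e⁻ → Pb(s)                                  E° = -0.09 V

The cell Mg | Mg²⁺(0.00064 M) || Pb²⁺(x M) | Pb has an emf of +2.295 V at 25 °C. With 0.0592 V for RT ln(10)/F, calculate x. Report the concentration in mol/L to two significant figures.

Pb²⁺/Pb is the cathode, Mg²⁺/Mg the anode: E°cell = +2.30 V, n = 2.
Overall reaction: Pb²⁺(aq) + Mg(s) → Pb(s) + Mg²⁺(aq); Q = [Mg²⁺]^1/[Pb²⁺]^1.
From E = E° − (0.0592/n) log Q: log Q = (E° − E)·n/0.0592 = (+2.30 − (+2.295))·2/0.0592 = 0.1689.
So 1·log[Pb²⁺] = 1·log(0.00064) − log Q = -3.1938 − (0.1689) = -3.3627; [Pb²⁺] = 10^(-3.3627) ≈ 0.00043 M.

0.00043 M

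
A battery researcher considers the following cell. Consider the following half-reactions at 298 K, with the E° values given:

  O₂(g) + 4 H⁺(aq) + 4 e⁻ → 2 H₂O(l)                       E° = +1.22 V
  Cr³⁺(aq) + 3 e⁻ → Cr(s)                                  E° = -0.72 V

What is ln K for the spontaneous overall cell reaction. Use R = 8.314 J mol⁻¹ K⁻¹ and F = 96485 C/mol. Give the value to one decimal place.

Cathode: O₂/H₂O; anode: Cr³⁺/Cr. E°cell = (+1.22) − (-0.72) = +1.94 V, with n = 12.
ΔG° = −nFE° = −RT ln K, so ln K = nFE°/(RT) = (12)(96485)(+1.94) / ((8.314)(298)) = 906.602.

906.6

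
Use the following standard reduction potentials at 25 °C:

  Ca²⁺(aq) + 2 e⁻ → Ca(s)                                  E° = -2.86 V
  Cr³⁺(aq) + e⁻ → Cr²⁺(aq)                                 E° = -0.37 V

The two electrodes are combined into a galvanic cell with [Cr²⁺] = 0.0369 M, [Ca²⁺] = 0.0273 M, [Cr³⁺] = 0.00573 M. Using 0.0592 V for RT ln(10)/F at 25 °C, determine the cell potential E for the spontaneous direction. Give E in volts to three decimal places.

+2.488 V

Cr³⁺/Cr²⁺ is the cathode (higher E°), Ca²⁺/Ca the anode: E°cell = -0.37 − (-2.86) = +2.49 V, n = 2.
Overall: 2 Cr³⁺(aq) + Ca(s) → 2 Cr²⁺(aq) + Ca²⁺(aq)
Q = [Cr²⁺]^2·[Ca²⁺] / ([Cr³⁺]^2); log Q = 0.054.
E = E° − (0.0592/n) log Q = +2.49 − (0.0592/2)(0.054) = +2.488 V.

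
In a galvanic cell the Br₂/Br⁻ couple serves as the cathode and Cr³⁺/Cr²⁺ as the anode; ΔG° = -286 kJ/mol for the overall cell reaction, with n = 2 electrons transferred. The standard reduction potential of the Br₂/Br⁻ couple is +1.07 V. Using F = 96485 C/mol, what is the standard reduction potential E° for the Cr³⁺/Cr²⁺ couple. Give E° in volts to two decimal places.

E°cell = −ΔG°/(nF) = −(-286×10³)/((2)(96485)) = +1.482 V.
Since Br₂/Br⁻ is the cathode and Cr³⁺/Cr²⁺ the anode, E°cell = E°(Br₂/Br⁻) − E°(Cr³⁺/Cr²⁺).
So E°(Cr³⁺/Cr²⁺) = E°(Br₂/Br⁻) − E°cell = (+1.07) − (+1.482) = -0.41 V.

-0.41 V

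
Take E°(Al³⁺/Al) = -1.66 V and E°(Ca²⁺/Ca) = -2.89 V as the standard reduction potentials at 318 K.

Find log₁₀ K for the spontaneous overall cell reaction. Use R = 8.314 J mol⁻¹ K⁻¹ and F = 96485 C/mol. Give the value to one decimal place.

Cathode: Al³⁺/Al; anode: Ca²⁺/Ca. E°cell = (-1.66) − (-2.89) = +1.23 V, with n = 6.
ΔG° = −nFE° = −RT ln K, so ln K = nFE°/(RT) = (6)(96485)(+1.23) / ((8.314)(318)) = 269.326.
log₁₀ K = 269.326 / ln 10 = 117.0.

117.0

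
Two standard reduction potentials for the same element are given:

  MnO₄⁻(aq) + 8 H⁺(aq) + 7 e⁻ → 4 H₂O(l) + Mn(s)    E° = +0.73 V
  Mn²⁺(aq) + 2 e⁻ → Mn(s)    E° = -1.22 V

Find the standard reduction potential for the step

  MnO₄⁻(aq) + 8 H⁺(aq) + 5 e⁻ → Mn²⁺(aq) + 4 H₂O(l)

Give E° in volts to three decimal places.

+1.510 V

Sequential free energies add, so n₃E°₃ = n₁E°₁ + n₂E°₂.
With n₃ = 7, and the known step contributing 2×(-1.22) V, the unknown satisfies 5·E° = 7×(+0.73) − 2×(-1.22) = +7.550.
E° = +7.550 / 5 = +1.510 V.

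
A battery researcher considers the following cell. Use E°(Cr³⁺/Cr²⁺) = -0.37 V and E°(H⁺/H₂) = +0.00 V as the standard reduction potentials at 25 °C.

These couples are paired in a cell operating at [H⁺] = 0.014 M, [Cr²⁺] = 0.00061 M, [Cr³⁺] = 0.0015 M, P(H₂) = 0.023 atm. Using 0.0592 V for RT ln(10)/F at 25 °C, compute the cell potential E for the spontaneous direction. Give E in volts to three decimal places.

H⁺/H₂ is the cathode (higher E°), Cr³⁺/Cr²⁺ the anode: E°cell = +0.00 − (-0.37) = +0.37 V, n = 2.
Overall: 2 H⁺(aq) + 2 Cr²⁺(aq) → H₂(g) + 2 Cr³⁺(aq)
Q = P(H₂)·[Cr³⁺]^2 / ([H⁺]^2·[Cr²⁺]^2); log Q = 2.851.
E = E° − (0.0592/n) log Q = +0.37 − (0.0592/2)(2.851) = +0.286 V.

+0.286 V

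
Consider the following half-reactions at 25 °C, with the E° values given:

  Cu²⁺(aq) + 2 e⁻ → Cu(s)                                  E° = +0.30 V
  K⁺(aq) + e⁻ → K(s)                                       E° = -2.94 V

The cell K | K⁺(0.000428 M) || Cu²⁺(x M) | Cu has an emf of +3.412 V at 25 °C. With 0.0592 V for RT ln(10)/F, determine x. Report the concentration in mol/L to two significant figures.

Cu²⁺/Cu is the cathode, K⁺/K the anode: E°cell = +3.24 V, n = 2.
Overall reaction: Cu²⁺(aq) + 2 K(s) → Cu(s) + 2 K⁺(aq); Q = [K⁺]^2/[Cu²⁺]^1.
From E = E° − (0.0592/n) log Q: log Q = (E° − E)·n/0.0592 = (+3.24 − (+3.412))·2/0.0592 = -5.8108.
So 1·log[Cu²⁺] = 2·log(0.000428) − log Q = -6.7371 − (-5.8108) = -0.9263; [Cu²⁺] = 10^(-0.9263) ≈ 0.12 M.

0.12 M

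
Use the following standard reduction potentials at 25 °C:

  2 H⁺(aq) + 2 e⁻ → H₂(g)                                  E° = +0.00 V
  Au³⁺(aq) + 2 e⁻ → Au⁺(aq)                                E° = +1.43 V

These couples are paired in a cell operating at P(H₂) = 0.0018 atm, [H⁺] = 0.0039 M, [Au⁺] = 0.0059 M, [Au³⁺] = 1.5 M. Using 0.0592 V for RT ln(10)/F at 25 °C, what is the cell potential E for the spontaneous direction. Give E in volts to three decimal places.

Au³⁺/Au⁺ is the cathode (higher E°), H⁺/H₂ the anode: E°cell = +1.43 − (+0.00) = +1.43 V, n = 2.
Overall: Au³⁺(aq) + H₂(g) → Au⁺(aq) + 2 H⁺(aq)
Q = [Au⁺]·[H⁺]^2 / ([Au³⁺]·P(H₂)); log Q = -4.478.
E = E° − (0.0592/n) log Q = +1.43 − (0.0592/2)(-4.478) = +1.563 V.

+1.563 V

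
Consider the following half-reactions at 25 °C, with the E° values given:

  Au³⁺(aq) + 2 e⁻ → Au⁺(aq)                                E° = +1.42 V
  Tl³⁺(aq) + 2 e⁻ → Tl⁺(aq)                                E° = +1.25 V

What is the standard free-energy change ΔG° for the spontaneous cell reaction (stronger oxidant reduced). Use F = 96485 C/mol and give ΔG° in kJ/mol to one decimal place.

-32.8 kJ/mol

Au³⁺/Au⁺ (E° = +1.42 V) is the cathode; Tl³⁺/Tl⁺ (E° = +1.25 V) is the anode, so E°cell = +0.17 V.
Balancing electrons gives n = 2 (lcm of 2 and 2).
ΔG° = −nFE° = −(2)(96485)(+0.17) = -32,805 J = -32.8 kJ/mol.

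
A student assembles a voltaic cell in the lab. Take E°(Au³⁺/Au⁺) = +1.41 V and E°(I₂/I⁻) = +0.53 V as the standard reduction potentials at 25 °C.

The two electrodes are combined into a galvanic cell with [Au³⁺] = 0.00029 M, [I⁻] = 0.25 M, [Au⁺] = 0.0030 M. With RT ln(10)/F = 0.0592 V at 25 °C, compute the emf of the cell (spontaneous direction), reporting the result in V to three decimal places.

+0.814 V

Au³⁺/Au⁺ is the cathode (higher E°), I₂/I⁻ the anode: E°cell = +1.41 − (+0.53) = +0.88 V, n = 2.
Overall: Au³⁺(aq) + 2 I⁻(aq) → Au⁺(aq) + I₂(s)
Q = [Au⁺] / ([Au³⁺]·[I⁻]^2); log Q = 2.219.
E = E° − (0.0592/n) log Q = +0.88 − (0.0592/2)(2.219) = +0.814 V.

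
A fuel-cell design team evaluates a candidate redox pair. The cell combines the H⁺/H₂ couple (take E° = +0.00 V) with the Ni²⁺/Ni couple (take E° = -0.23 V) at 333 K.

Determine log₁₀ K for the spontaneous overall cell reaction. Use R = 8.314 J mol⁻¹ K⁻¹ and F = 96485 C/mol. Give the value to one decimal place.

7.0

Cathode: H⁺/H₂; anode: Ni²⁺/Ni. E°cell = (+0.00) − (-0.23) = +0.23 V, with n = 2.
ΔG° = −nFE° = −RT ln K, so ln K = nFE°/(RT) = (2)(96485)(+0.23) / ((8.314)(333)) = 16.031.
log₁₀ K = 16.031 / ln 10 = 7.0.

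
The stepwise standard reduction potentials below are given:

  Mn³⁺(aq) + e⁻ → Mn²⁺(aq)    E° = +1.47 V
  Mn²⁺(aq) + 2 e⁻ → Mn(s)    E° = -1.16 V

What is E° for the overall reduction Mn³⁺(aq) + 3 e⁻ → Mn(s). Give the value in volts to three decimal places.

Since ΔG° = −nFE° is additive over sequential reductions, n₃E°₃ = n₁E°₁ + n₂E°₂.
E°₃ = (1×+1.47 + 2×-1.16) / 3 = (-0.850) / 3 = -0.283 V.

-0.283 V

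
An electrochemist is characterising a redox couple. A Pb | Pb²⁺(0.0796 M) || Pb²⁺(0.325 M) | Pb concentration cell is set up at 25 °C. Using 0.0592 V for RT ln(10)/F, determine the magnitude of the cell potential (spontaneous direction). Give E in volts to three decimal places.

+0.018 V

For a concentration cell E°cell = 0. The 0.325 M side is the cathode (reduction is favoured where [Pb²⁺] is higher).
With n = 2, E = −(0.0592/2) log([Pb²⁺]ₐₙ/[Pb²⁺]꜀ₐₜ) = −(0.0592/2) log(0.0796/0.325) = −(0.0592/2)(-0.611) = +0.018 V.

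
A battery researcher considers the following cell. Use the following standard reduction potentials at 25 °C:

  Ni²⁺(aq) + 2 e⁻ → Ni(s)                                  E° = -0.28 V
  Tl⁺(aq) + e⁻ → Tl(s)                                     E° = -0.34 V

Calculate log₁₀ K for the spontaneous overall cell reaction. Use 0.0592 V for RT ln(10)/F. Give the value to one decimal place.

2.0

Cathode: Ni²⁺/Ni; anode: Tl⁺/Tl. E°cell = +0.06 V, n = 2.
log K = nE°cell / 0.0592 = (2)(+0.06) / 0.0592 = 2.0.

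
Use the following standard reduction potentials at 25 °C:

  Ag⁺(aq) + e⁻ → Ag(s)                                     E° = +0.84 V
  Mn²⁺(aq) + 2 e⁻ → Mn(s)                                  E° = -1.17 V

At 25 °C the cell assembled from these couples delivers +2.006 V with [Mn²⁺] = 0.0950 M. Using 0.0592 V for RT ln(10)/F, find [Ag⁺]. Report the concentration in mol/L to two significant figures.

0.26 M

Ag⁺/Ag is the cathode, Mn²⁺/Mn the anode: E°cell = +2.01 V, n = 2.
Overall reaction: 2 Ag⁺(aq) + Mn(s) → 2 Ag(s) + Mn²⁺(aq); Q = [Mn²⁺]^1/[Ag⁺]^2.
From E = E° − (0.0592/n) log Q: log Q = (E° − E)·n/0.0592 = (+2.01 − (+2.006))·2/0.0592 = 0.1351.
So 2·log[Ag⁺] = 1·log(0.095) − log Q = -1.0223 − (0.1351) = -1.1574; log[Ag⁺] = -1.1574 / 2 = -0.5787; [Ag⁺] = 10^(-0.5787) ≈ 0.26 M.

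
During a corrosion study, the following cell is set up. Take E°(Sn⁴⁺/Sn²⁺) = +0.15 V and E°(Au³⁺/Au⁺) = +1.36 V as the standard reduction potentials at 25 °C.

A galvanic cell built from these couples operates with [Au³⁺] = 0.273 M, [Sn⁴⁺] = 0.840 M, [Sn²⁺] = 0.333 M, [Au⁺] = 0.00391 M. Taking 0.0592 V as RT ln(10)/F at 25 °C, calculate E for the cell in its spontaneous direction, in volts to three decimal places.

Au³⁺/Au⁺ is the cathode (higher E°), Sn⁴⁺/Sn²⁺ the anode: E°cell = +1.36 − (+0.15) = +1.21 V, n = 2.
Overall: Au³⁺(aq) + Sn²⁺(aq) → Au⁺(aq) + Sn⁴⁺(aq)
Q = [Au⁺]·[Sn⁴⁺] / ([Au³⁺]·[Sn²⁺]); log Q = -1.442.
E = E° − (0.0592/n) log Q = +1.21 − (0.0592/2)(-1.442) = +1.253 V.

+1.253 V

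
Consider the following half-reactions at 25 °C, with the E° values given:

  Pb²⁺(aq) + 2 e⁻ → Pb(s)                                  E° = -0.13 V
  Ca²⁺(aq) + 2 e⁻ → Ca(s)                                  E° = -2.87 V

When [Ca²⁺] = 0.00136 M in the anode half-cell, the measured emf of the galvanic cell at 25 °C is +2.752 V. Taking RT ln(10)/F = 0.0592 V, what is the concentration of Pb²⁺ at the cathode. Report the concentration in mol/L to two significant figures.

Pb²⁺/Pb is the cathode, Ca²⁺/Ca the anode: E°cell = +2.74 V, n = 2.
Overall reaction: Pb²⁺(aq) + Ca(s) → Pb(s) + Ca²⁺(aq); Q = [Ca²⁺]^1/[Pb²⁺]^1.
From E = E° − (0.0592/n) log Q: log Q = (E° − E)·n/0.0592 = (+2.74 − (+2.752))·2/0.0592 = -0.4054.
So 1·log[Pb²⁺] = 1·log(0.00136) − log Q = -2.8665 − (-0.4054) = -2.4611; [Pb²⁺] = 10^(-2.4611) ≈ 0.0035 M.

0.0035 M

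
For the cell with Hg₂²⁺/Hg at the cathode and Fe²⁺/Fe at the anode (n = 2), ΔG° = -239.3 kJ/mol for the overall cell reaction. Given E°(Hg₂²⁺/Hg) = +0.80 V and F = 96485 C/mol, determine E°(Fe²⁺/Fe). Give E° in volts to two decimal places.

-0.44 V

E°cell = −ΔG°/(nF) = −(-239.3×10³)/((2)(96485)) = +1.240 V.
Since Hg₂²⁺/Hg is the cathode and Fe²⁺/Fe the anode, E°cell = E°(Hg₂²⁺/Hg) − E°(Fe²⁺/Fe).
So E°(Fe²⁺/Fe) = E°(Hg₂²⁺/Hg) − E°cell = (+0.80) − (+1.240) = -0.44 V.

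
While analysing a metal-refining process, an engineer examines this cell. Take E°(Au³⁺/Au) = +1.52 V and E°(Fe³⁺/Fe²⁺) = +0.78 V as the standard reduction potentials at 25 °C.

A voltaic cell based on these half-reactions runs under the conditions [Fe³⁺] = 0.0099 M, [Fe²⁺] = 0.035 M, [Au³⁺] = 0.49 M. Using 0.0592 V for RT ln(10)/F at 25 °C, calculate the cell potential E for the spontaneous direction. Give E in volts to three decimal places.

+0.766 V

Au³⁺/Au is the cathode (higher E°), Fe³⁺/Fe²⁺ the anode: E°cell = +1.52 − (+0.78) = +0.74 V, n = 3.
Overall: Au³⁺(aq) + 3 Fe²⁺(aq) → Au(s) + 3 Fe³⁺(aq)
Q = [Fe³⁺]^3 / ([Au³⁺]·[Fe²⁺]^3); log Q = -1.335.
E = E° − (0.0592/n) log Q = +0.74 − (0.0592/3)(-1.335) = +0.766 V.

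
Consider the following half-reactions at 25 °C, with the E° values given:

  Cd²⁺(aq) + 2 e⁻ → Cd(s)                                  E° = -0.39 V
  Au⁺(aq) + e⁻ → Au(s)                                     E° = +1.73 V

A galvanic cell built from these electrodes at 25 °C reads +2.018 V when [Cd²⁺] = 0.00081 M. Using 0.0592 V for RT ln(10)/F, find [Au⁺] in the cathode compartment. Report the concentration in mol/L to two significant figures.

Au⁺/Au is the cathode, Cd²⁺/Cd the anode: E°cell = +2.12 V, n = 2.
Overall reaction: 2 Au⁺(aq) + Cd(s) → 2 Au(s) + Cd²⁺(aq); Q = [Cd²⁺]^1/[Au⁺]^2.
From E = E° − (0.0592/n) log Q: log Q = (E° − E)·n/0.0592 = (+2.12 − (+2.018))·2/0.0592 = 3.4459.
So 2·log[Au⁺] = 1·log(0.00081) − log Q = -3.0915 − (3.4459) = -6.5374; log[Au⁺] = -6.5374 / 2 = -3.2687; [Au⁺] = 10^(-3.2687) ≈ 0.00054 M.

0.00054 M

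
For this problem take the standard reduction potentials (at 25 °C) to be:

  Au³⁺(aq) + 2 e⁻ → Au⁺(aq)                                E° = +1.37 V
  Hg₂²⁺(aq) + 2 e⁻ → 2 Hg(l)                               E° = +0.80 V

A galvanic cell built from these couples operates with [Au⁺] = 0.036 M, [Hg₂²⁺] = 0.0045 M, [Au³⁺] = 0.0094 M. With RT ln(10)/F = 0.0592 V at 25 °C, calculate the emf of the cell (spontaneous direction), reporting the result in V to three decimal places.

+0.622 V

Au³⁺/Au⁺ is the cathode (higher E°), Hg₂²⁺/Hg the anode: E°cell = +1.37 − (+0.80) = +0.57 V, n = 2.
Overall: Au³⁺(aq) + 2 Hg(l) → Au⁺(aq) + Hg₂²⁺(aq)
Q = [Au⁺]·[Hg₂²⁺] / ([Au³⁺]); log Q = -1.764.
E = E° − (0.0592/n) log Q = +0.57 − (0.0592/2)(-1.764) = +0.622 V.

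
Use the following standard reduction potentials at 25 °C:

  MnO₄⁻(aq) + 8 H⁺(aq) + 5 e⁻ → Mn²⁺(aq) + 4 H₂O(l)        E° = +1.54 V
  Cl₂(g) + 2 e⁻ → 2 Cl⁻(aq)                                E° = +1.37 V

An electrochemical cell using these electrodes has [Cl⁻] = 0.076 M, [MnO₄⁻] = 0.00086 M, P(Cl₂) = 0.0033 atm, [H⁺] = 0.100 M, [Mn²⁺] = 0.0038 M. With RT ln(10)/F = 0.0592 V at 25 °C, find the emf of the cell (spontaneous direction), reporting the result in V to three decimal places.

+0.075 V

MnO₄⁻/Mn²⁺ is the cathode (higher E°), Cl₂/Cl⁻ the anode: E°cell = +1.54 − (+1.37) = +0.17 V, n = 10.
Overall: 2 MnO₄⁻(aq) + 16 H⁺(aq) + 10 Cl⁻(aq) → 2 Mn²⁺(aq) + 8 H₂O(l) + 5 Cl₂(g)
Q = [Mn²⁺]^2·P(Cl₂)^5 / ([MnO₄⁻]^2·[H⁺]^16·[Cl⁻]^10); log Q = 16.075.
E = E° − (0.0592/n) log Q = +0.17 − (0.0592/10)(16.075) = +0.075 V.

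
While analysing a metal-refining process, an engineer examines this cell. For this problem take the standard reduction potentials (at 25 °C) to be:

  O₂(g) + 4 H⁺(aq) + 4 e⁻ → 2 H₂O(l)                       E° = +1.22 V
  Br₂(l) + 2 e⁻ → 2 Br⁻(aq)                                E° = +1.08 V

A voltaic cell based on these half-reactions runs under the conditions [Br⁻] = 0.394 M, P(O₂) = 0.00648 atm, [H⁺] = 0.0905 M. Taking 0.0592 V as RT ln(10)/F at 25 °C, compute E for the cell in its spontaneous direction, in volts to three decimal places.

+0.022 V

O₂/H₂O is the cathode (higher E°), Br₂/Br⁻ the anode: E°cell = +1.22 − (+1.08) = +0.14 V, n = 4.
Overall: O₂(g) + 4 H⁺(aq) + 4 Br⁻(aq) → 2 H₂O(l) + 2 Br₂(l)
Q = 1 / (P(O₂)·[H⁺]^4·[Br⁻]^4); log Q = 7.980.
E = E° − (0.0592/n) log Q = +0.14 − (0.0592/4)(7.980) = +0.022 V.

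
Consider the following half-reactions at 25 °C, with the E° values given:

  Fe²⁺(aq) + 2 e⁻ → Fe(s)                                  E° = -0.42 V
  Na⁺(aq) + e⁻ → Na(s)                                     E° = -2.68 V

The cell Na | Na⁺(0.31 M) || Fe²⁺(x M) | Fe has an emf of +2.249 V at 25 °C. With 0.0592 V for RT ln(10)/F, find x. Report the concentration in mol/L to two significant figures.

Fe²⁺/Fe is the cathode, Na⁺/Na the anode: E°cell = +2.26 V, n = 2.
Overall reaction: Fe²⁺(aq) + 2 Na(s) → Fe(s) + 2 Na⁺(aq); Q = [Na⁺]^2/[Fe²⁺]^1.
From E = E° − (0.0592/n) log Q: log Q = (E° − E)·n/0.0592 = (+2.26 − (+2.249))·2/0.0592 = 0.3716.
So 1·log[Fe²⁺] = 2·log(0.31) − log Q = -1.0173 − (0.3716) = -1.3889; [Fe²⁺] = 10^(-1.3889) ≈ 0.041 M.

0.041 M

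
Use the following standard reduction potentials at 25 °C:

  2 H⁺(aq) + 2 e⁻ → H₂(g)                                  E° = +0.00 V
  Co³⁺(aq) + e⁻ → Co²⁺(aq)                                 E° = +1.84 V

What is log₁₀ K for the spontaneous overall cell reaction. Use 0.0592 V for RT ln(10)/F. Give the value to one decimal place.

Cathode: Co³⁺/Co²⁺; anode: H⁺/H₂. E°cell = +1.84 V, n = 2.
log K = nE°cell / 0.0592 = (2)(+1.84) / 0.0592 = 62.2.

62.2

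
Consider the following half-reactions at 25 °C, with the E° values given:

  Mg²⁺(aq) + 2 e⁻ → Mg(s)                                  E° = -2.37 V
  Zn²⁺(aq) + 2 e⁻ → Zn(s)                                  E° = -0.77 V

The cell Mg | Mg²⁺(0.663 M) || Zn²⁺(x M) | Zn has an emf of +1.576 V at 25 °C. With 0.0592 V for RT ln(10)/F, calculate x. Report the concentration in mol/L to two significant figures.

0.10 M

Zn²⁺/Zn is the cathode, Mg²⁺/Mg the anode: E°cell = +1.60 V, n = 2.
Overall reaction: Zn²⁺(aq) + Mg(s) → Zn(s) + Mg²⁺(aq); Q = [Mg²⁺]^1/[Zn²⁺]^1.
From E = E° − (0.0592/n) log Q: log Q = (E° − E)·n/0.0592 = (+1.60 − (+1.576))·2/0.0592 = 0.8108.
So 1·log[Zn²⁺] = 1·log(0.663) − log Q = -0.1785 − (0.8108) = -0.9893; [Zn²⁺] = 10^(-0.9893) ≈ 0.10 M.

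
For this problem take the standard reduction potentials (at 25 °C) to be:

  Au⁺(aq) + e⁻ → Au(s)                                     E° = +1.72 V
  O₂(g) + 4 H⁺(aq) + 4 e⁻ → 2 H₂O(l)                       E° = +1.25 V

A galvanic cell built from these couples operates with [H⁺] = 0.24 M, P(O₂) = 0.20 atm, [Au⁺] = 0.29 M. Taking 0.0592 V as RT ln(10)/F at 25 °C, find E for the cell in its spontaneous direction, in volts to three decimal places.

+0.485 V

Au⁺/Au is the cathode (higher E°), O₂/H₂O the anode: E°cell = +1.72 − (+1.25) = +0.47 V, n = 4.
Overall: 4 Au⁺(aq) + 2 H₂O(l) → 4 Au(s) + O₂(g) + 4 H⁺(aq)
Q = P(O₂)·[H⁺]^4 / ([Au⁺]^4); log Q = -1.028.
E = E° − (0.0592/n) log Q = +0.47 − (0.0592/4)(-1.028) = +0.485 V.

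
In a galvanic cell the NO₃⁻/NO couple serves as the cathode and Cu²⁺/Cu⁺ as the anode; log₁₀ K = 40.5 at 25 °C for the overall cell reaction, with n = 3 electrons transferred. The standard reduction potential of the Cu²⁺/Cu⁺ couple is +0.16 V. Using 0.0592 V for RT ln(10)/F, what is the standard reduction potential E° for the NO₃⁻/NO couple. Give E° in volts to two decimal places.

E°cell = (0.0592/n)·log K = (0.0592/3)(40.5) = +0.799 V.
Since NO₃⁻/NO is the cathode and Cu²⁺/Cu⁺ the anode, E°cell = E°(NO₃⁻/NO) − E°(Cu²⁺/Cu⁺).
So E°(NO₃⁻/NO) = E°cell + E°(Cu²⁺/Cu⁺) = +0.799 + (+0.16) = +0.96 V.

+0.96 V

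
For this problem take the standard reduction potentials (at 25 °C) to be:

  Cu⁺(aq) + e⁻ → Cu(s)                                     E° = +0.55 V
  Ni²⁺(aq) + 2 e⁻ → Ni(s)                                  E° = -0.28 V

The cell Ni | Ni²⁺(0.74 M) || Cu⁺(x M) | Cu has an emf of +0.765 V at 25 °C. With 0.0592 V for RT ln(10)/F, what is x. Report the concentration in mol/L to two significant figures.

Cu⁺/Cu is the cathode, Ni²⁺/Ni the anode: E°cell = +0.83 V, n = 2.
Overall reaction: 2 Cu⁺(aq) + Ni(s) → 2 Cu(s) + Ni²⁺(aq); Q = [Ni²⁺]^1/[Cu⁺]^2.
From E = E° − (0.0592/n) log Q: log Q = (E° − E)·n/0.0592 = (+0.83 − (+0.765))·2/0.0592 = 2.1959.
So 2·log[Cu⁺] = 1·log(0.74) − log Q = -0.1308 − (2.1959) = -2.3267; log[Cu⁺] = -2.3267 / 2 = -1.1634; [Cu⁺] = 10^(-1.1634) ≈ 0.069 M.

0.069 M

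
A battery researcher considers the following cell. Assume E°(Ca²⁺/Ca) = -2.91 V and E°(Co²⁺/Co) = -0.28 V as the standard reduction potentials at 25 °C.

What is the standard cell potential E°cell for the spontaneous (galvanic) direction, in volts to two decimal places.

The Co²⁺/Co couple has the higher reduction potential, so it is the cathode; Ca²⁺/Ca is oxidised at the anode.
E°cell = E°(cathode) − E°(anode) = (-0.28) − (-2.91) = +2.63 V.
Since E°cell > 0, the reaction is spontaneous under standard conditions.

+2.63 V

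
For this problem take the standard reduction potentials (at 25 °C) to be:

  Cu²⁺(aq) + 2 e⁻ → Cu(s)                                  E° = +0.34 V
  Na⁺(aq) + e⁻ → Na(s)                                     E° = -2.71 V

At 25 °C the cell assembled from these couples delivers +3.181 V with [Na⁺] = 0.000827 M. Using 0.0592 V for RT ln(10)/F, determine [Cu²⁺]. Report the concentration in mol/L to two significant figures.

0.018 M

Cu²⁺/Cu is the cathode, Na⁺/Na the anode: E°cell = +3.05 V, n = 2.
Overall reaction: Cu²⁺(aq) + 2 Na(s) → Cu(s) + 2 Na⁺(aq); Q = [Na⁺]^2/[Cu²⁺]^1.
From E = E° − (0.0592/n) log Q: log Q = (E° − E)·n/0.0592 = (+3.05 − (+3.181))·2/0.0592 = -4.4257.
So 1·log[Cu²⁺] = 2·log(0.000827) − log Q = -6.1650 − (-4.4257) = -1.7393; [Cu²⁺] = 10^(-1.7393) ≈ 0.018 M.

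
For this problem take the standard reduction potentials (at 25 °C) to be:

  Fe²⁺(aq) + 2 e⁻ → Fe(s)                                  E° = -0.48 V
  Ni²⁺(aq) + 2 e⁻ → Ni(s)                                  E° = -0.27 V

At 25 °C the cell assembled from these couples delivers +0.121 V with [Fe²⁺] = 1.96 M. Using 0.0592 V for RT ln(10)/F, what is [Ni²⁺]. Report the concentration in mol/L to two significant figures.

0.0019 M

Ni²⁺/Ni is the cathode, Fe²⁺/Fe the anode: E°cell = +0.21 V, n = 2.
Overall reaction: Ni²⁺(aq) + Fe(s) → Ni(s) + Fe²⁺(aq); Q = [Fe²⁺]^1/[Ni²⁺]^1.
From E = E° − (0.0592/n) log Q: log Q = (E° − E)·n/0.0592 = (+0.21 − (+0.121))·2/0.0592 = 3.0068.
So 1·log[Ni²⁺] = 1·log(1.96) − log Q = 0.2923 − (3.0068) = -2.7145; [Ni²⁺] = 10^(-2.7145) ≈ 0.0019 M.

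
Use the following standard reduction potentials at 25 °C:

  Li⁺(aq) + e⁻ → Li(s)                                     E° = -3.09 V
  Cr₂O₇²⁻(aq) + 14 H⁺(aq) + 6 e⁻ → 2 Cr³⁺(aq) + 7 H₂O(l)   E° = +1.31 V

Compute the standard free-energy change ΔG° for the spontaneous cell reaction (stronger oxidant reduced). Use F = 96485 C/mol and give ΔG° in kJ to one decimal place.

-2547.2 kJ

Cr₂O₇²⁻/Cr³⁺ (E° = +1.31 V) is the cathode; Li⁺/Li (E° = -3.09 V) is the anode, so E°cell = +4.40 V.
Balancing electrons gives n = 6 (lcm of 6 and 1).
ΔG° = −nFE° = −(6)(96485)(+4.40) = -2,547,204 J = -2547.2 kJ.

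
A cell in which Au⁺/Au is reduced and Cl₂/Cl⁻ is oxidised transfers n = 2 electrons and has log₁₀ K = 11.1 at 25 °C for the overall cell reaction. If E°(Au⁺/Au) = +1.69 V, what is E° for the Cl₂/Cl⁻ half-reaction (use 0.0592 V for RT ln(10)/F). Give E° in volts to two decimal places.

E°cell = (0.0592/n)·log K = (0.0592/2)(11.1) = +0.329 V.
Since Au⁺/Au is the cathode and Cl₂/Cl⁻ the anode, E°cell = E°(Au⁺/Au) − E°(Cl₂/Cl⁻).
So E°(Cl₂/Cl⁻) = E°(Au⁺/Au) − E°cell = (+1.69) − (+0.329) = +1.36 V.

+1.36 V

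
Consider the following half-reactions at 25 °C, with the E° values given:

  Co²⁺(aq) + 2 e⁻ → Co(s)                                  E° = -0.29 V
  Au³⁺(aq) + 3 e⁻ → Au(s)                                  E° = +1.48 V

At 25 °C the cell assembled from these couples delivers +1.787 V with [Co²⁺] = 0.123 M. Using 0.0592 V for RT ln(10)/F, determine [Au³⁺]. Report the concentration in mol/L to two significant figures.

0.31 M

Au³⁺/Au is the cathode, Co²⁺/Co the anode: E°cell = +1.77 V, n = 6.
Overall reaction: 2 Au³⁺(aq) + 3 Co(s) → 2 Au(s) + 3 Co²⁺(aq); Q = [Co²⁺]^3/[Au³⁺]^2.
From E = E° − (0.0592/n) log Q: log Q = (E° − E)·n/0.0592 = (+1.77 − (+1.787))·6/0.0592 = -1.7230.
So 2·log[Au³⁺] = 3·log(0.123) − log Q = -2.7303 − (-1.7230) = -1.0073; log[Au³⁺] = -1.0073 / 2 = -0.5037; [Au³⁺] = 10^(-0.5037) ≈ 0.31 M.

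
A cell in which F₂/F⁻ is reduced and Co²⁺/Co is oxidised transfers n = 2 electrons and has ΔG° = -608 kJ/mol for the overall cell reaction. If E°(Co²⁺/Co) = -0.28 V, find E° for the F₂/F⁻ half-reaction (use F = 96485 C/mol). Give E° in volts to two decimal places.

+2.87 V

E°cell = −ΔG°/(nF) = −(-608×10³)/((2)(96485)) = +3.151 V.
Since F₂/F⁻ is the cathode and Co²⁺/Co the anode, E°cell = E°(F₂/F⁻) − E°(Co²⁺/Co).
So E°(F₂/F⁻) = E°cell + E°(Co²⁺/Co) = +3.151 + (-0.28) = +2.87 V.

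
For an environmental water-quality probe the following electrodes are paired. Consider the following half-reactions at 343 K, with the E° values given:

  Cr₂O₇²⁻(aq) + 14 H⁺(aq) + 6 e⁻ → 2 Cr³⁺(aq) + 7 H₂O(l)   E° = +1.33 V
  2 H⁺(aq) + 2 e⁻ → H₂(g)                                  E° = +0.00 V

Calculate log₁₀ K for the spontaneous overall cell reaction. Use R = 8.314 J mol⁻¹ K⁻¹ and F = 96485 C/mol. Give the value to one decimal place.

117.3

Cathode: Cr₂O₇²⁻/Cr³⁺; anode: H⁺/H₂. E°cell = (+1.33) − (+0.00) = +1.33 V, with n = 6.
ΔG° = −nFE° = −RT ln K, so ln K = nFE°/(RT) = (6)(96485)(+1.33) / ((8.314)(343)) = 269.997.
log₁₀ K = 269.997 / ln 10 = 117.3.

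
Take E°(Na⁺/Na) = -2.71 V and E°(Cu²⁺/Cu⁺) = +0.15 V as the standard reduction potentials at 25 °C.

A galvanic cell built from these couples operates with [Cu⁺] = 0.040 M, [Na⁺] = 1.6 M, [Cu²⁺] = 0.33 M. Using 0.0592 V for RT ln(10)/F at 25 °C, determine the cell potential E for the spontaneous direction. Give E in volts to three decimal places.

Cu²⁺/Cu⁺ is the cathode (higher E°), Na⁺/Na the anode: E°cell = +0.15 − (-2.71) = +2.86 V, n = 1.
Overall: Cu²⁺(aq) + Na(s) → Cu⁺(aq) + Na⁺(aq)
Q = [Cu⁺]·[Na⁺] / ([Cu²⁺]); log Q = -0.712.
E = E° − (0.0592/n) log Q = +2.86 − (0.0592/1)(-0.712) = +2.902 V.

+2.902 V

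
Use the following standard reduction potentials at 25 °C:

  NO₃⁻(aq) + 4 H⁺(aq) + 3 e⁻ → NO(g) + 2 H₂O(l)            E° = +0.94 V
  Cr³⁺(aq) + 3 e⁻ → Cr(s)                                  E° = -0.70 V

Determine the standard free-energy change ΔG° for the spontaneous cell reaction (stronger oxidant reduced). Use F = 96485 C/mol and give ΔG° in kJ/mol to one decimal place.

-474.7 kJ/mol

NO₃⁻/NO (E° = +0.94 V) is the cathode; Cr³⁺/Cr (E° = -0.70 V) is the anode, so E°cell = +1.64 V.
Balancing electrons gives n = 3 (lcm of 3 and 3).
ΔG° = −nFE° = −(3)(96485)(+1.64) = -474,706 J = -474.7 kJ/mol.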